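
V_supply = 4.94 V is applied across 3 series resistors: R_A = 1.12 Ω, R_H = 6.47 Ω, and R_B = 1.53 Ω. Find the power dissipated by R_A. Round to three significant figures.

P ≈ 0.329 W

The common current is I = 4.94/9.120 = 0.5417 A.
P(R_A) = I²·R_A = (0.5417)² × 1.12 = 0.3286 W.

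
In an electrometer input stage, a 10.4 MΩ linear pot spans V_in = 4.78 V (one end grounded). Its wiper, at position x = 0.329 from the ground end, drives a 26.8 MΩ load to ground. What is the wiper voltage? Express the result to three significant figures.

V_out ≈ 1.45 V

Lower segment x·R_p = 3.422 MΩ; upper segment (1−x)·R_p = 6.978 MΩ.
Lower segment in parallel with the load: 3.422 ‖ 26.8 = 3.034 MΩ.
V_out = 4.78 × 3.034/(6.978 + 3.034) = 1.449 V.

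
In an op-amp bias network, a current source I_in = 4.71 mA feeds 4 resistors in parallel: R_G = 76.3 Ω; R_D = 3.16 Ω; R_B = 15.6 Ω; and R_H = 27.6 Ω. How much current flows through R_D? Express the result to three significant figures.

Conductances: ΣG = 1/76.3 + 1/3.16 + 1/15.6 + 1/27.6 = 0.4299 (1/Ω).
Current divider: I(R_D) = I_in · G_k/ΣG = 4.71 × (0.3165/0.4299) = 4.71 × 0.7361 = 3.467 mA.

I ≈ 3.47 mA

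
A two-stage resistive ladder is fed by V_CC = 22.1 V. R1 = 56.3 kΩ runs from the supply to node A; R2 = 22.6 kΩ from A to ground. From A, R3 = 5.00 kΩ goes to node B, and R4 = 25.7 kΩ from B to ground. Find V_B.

Looking into the second stage from A: R3 + R4 = 30.70 kΩ appears in parallel with R2.
R2 ‖ (R3+R4) = 13.02 kΩ.
So V_A = 22.1 × 0.1878 = 4.150 V.
Then the unloaded second divider: V_B = V_A × R4/(R3+R4) = 4.150 × 0.8371 = 3.474 V.

V_B ≈ 3.47 V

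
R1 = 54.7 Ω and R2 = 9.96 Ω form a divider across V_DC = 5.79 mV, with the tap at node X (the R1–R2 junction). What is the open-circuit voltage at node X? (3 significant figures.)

With X open, the divider is unloaded: V_th = 5.79 × 9.96/64.66 = 0.8919 mV.

V_th ≈ 0.892 mV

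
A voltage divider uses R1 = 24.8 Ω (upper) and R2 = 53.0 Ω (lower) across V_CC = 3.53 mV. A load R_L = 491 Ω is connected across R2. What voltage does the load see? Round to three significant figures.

V_out ≈ 2.32 mV

R2 ‖ R_L = (53.0 × 491)/(53.0 + 491) = 47.84 Ω.
Now apply the divider: V_out = 3.53 × 0.6586 = 2.325 mV.
(Unloaded it would be 2.40 mV; the load pulls it down.)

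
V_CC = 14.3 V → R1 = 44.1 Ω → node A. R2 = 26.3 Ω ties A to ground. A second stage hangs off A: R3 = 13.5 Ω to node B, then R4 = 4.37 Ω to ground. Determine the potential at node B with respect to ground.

V_B ≈ 0.680 V

Node A sees R2 in parallel with the series input of stage 2, R3 + R4 = 17.87 Ω.
R2 ‖ (R3+R4) = 10.64 Ω.
V_A = 14.3 × 10.64/(44.1 + 10.64) = 2.780 V.
V_B = V_A × 0.2445 = 0.6797 V.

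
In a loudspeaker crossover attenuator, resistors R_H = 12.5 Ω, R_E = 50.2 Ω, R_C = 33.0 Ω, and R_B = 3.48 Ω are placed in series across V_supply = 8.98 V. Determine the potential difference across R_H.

Series total: ΣR = 12.5 + 50.2 + 33.0 + 3.48 = 99.18 Ω.
By the voltage-divider rule, V = 8.98 × 12.50/99.18 = 1.132 V.

V ≈ 1.13 V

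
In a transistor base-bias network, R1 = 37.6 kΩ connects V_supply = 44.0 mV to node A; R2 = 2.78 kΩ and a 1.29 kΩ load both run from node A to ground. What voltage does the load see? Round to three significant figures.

R2 ‖ R_L = (2.78 × 1.29)/(2.78 + 1.29) = 0.8811 kΩ.
Now apply the divider: V_out = 44.0 × 0.02290 = 1.007 mV.
(Unloaded it would be 3.03 mV; the load pulls it down.)

V_out ≈ 1.01 mV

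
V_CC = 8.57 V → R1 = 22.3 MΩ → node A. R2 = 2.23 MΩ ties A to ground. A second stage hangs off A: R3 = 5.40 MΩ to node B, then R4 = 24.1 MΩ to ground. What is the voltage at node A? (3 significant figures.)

Node A sees R2 in parallel with the series input of stage 2, R3 + R4 = 29.50 MΩ.
R2 ‖ (R3+R4) = 2.073 MΩ.
So V_A = 8.57 × 0.08506 = 0.7290 V.

V_A ≈ 0.729 V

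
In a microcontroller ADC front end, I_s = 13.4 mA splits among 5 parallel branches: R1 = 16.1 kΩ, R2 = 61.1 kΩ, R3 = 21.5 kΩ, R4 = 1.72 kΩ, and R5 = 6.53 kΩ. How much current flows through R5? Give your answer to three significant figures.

I ≈ 2.39 mA

Total conductance ΣG = 1/16.1 + 1/61.1 + 1/21.5 + 1/1.72 + 1/6.53 = 0.8595 (units of 1/kΩ).
R5 takes the fraction G_k/ΣG = 0.1531/0.8595 = 0.1782, so I = 13.4 × 0.1782 = 2.387 mA.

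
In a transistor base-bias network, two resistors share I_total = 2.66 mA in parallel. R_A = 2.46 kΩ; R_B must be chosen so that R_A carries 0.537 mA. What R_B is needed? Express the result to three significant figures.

In a two-way split, I_A/I_total = R_B/(R_A + R_B).
0.537/2.66 = R_B/(R_A + R_B) → R_B = R_A · (0.2019)/(1 − 0.2019) = 2.46 × 0.2529 = 0.6222 kΩ.

R_B ≈ 0.622 kΩ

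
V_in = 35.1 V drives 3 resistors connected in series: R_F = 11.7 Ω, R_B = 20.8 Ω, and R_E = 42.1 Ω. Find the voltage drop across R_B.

Series total: ΣR = 11.7 + 20.8 + 42.1 = 74.60 Ω.
By the voltage-divider rule, V = 35.1 × 20.80/74.60 = 9.787 V.

V ≈ 9.79 V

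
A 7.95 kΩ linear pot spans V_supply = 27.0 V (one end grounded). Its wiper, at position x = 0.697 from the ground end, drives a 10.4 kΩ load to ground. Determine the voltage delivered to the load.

V_out ≈ 16.2 V

Split the track: R_lower = x·R_p = 5.541 kΩ, R_upper = (1−x)·R_p = 2.409 kΩ.
R_L loads the lower segment: effective lower R = 3.615 kΩ.
V_out = 27.0 × 3.615/(2.409 + 3.615) = 16.20 V.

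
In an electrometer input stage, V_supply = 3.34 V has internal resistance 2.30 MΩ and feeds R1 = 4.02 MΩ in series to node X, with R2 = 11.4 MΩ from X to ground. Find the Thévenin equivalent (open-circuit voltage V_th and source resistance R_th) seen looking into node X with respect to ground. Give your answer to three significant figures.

R1' = 2.30 + 4.02 = 6.320 MΩ (source resistance + R1).
V_th is the unloaded tap voltage: V_supply · R2/(R1'+R2) = 3.34 × 0.6433 = 2.149 V.
Looking into X with the source shorted: R_th = R1'·R2/(R1'+R2) = 6.320 × 11.4/17.72 = 4.066 MΩ.

V_th ≈ 2.15 V, R_th ≈ 4.07 MΩ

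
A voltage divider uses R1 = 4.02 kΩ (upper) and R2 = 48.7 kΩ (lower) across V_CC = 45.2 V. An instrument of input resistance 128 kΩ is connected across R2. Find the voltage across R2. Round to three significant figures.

The load sits in parallel with R2, giving an effective lower resistance R2' = R2·R_L/(R2+R_L) = 35.28 kΩ.
Voltage divider with the loaded lower leg: V_out = 45.2 × 35.28/(4.02 + 35.28) = 45.2 × 0.8977 = 40.58 V.

V_out ≈ 40.6 V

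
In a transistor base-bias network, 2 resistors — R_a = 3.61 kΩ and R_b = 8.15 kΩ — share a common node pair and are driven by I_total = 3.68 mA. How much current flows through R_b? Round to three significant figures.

I ≈ 1.13 mA

Two-branch current divider: I_k = I_total · R_other/(R_1 + R_2).
I(R_b) = 3.68 × 3.61/(3.61 + 8.15) = 3.68 × 0.3070 = 1.130 mA.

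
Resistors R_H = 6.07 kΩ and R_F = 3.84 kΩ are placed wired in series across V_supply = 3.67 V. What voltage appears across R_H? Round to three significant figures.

Total series resistance ΣR = 6.07 + 3.84 = 9.910 kΩ.
By the voltage-divider rule, V = 3.67 × 6.070/9.910 = 2.248 V.

V ≈ 2.25 V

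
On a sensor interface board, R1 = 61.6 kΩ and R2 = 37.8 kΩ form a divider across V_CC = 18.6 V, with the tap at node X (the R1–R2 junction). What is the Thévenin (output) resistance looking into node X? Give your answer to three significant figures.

R_th ≈ 23.4 kΩ

Looking into X with the source shorted: R_th = R1·R2/(R1+R2) = 61.60 × 37.8/99.40 = 23.43 kΩ.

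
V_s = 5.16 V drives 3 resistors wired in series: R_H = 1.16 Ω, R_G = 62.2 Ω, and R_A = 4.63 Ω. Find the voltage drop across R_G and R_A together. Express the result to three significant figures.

Series total: ΣR = 1.16 + 62.2 + 4.63 = 67.99 Ω.
R_{R_G..R_A} = 62.2 + 4.63 = 66.83 Ω.
V = V_s · R/ΣR = 5.16 × 0.9829 = 5.072 V.

V ≈ 5.07 V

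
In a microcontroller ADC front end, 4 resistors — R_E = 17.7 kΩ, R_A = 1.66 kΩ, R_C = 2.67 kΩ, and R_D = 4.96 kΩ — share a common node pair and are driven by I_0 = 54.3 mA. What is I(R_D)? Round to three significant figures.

Total conductance ΣG = 1/17.7 + 1/1.66 + 1/2.67 + 1/4.96 = 1.235 (units of 1/kΩ).
By the current-divider rule, I = I_0 · G_k/ΣG = 54.3 × 0.1632 = 8.864 mA.

I ≈ 8.86 mA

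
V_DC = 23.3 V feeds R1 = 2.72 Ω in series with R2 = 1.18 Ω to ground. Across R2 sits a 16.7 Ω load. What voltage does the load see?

R2 ‖ R_L = (1.18 × 16.7)/(1.18 + 16.7) = 1.102 Ω.
Voltage divider with the loaded lower leg: V_out = 23.3 × 1.102/(2.72 + 1.102) = 23.3 × 0.2884 = 6.719 V.
(Unloaded it would be 7.05 V; the load pulls it down.)

V_out ≈ 6.72 V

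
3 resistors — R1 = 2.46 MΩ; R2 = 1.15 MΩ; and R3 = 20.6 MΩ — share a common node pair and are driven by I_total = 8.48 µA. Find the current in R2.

Conductances: ΣG = 1/2.46 + 1/1.15 + 1/20.6 = 1.325 (1/MΩ).
Current divider: I(R2) = I_total · G_k/ΣG = 8.48 × (0.8696/1.325) = 8.48 × 0.6565 = 5.567 µA.

I ≈ 5.57 µA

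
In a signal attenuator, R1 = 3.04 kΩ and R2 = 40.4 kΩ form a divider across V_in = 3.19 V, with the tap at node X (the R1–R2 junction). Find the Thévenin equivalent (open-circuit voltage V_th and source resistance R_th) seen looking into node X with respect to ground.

V_th is the unloaded tap voltage: V_in · R2/(R1+R2) = 3.19 × 0.9300 = 2.967 V.
Looking into X with the source shorted: R_th = R1·R2/(R1+R2) = 3.040 × 40.4/43.44 = 2.827 kΩ.

V_th ≈ 2.97 V, R_th ≈ 2.83 kΩ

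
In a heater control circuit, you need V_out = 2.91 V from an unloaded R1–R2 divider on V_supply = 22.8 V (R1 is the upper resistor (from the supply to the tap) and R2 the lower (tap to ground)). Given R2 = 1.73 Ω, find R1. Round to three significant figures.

The divider ratio is R2/(R1+R2) = 2.91/22.8 = 0.1276.
R1 = R2·(1/k − 1) = 1.73 × 6.835 = 11.82 Ω.

R1 ≈ 11.8 Ω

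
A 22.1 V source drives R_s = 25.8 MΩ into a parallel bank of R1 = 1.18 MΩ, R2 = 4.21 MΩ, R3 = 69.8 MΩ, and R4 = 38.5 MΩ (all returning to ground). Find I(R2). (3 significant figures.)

Equivalent of the parallel group: R_p = 0.8887 MΩ.
V_A = 22.1 × 0.8887/26.69 = 0.7359 V.
I(R2) = V_A / R2 = 0.7359/4.21 = 0.1748 µA.
(Check via current divider: I_total = 0.8281 µA; share G_k/ΣG = 0.2111 → same result.)

I ≈ 0.175 µA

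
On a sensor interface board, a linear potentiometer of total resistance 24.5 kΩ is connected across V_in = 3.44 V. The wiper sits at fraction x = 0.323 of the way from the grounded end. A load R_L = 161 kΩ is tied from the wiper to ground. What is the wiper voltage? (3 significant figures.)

Split the track: R_lower = x·R_p = 7.913 kΩ, R_upper = (1−x)·R_p = 16.59 kΩ.
Lower segment in parallel with the load: 7.913 ‖ 161 = 7.543 kΩ.
Loaded-divider output: V_out = 3.44 × 0.3126 = 1.075 V.

V_out ≈ 1.08 V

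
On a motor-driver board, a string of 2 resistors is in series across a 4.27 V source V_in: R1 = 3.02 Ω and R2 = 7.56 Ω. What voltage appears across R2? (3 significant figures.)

V ≈ 3.05 V

Series total: ΣR = 3.02 + 7.56 = 10.58 Ω.
V = V_in · R/ΣR = 4.27 × 0.7146 = 3.051 V.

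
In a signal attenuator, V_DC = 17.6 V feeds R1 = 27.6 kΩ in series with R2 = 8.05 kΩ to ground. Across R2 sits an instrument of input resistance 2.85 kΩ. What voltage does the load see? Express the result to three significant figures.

V_out ≈ 1.25 V

R2 ‖ R_L = (8.05 × 2.85)/(8.05 + 2.85) = 2.105 kΩ.
Now apply the divider: V_out = 17.6 × 0.07086 = 1.247 V.
(Unloaded it would be 3.97 V; the load pulls it down.)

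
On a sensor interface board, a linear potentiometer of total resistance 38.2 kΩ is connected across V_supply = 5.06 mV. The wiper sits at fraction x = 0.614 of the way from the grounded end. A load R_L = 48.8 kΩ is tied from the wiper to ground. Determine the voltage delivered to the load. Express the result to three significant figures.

Split the track: R_lower = x·R_p = 23.45 kΩ, R_upper = (1−x)·R_p = 14.75 kΩ.
(x·R_p) ‖ R_L = 15.84 kΩ.
Then V_out = V_supply · 15.84/(14.75 + 15.84) = 2.621 mV.
(Unloaded: V_out = x·V_supply = 3.11 mV.)

V_out ≈ 2.62 mV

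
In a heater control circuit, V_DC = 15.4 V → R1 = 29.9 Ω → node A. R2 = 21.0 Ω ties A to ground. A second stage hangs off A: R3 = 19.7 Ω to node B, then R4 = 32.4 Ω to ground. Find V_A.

V_A ≈ 5.14 V

Looking into the second stage from A: R3 + R4 = 52.10 Ω appears in parallel with R2.
R2 ‖ (R3+R4) = 14.97 Ω.
So V_A = 15.4 × 0.3336 = 5.137 V.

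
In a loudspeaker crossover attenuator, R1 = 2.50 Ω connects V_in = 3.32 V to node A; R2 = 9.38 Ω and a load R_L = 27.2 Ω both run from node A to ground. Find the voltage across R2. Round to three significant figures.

First combine the lower leg with the load: R2 ‖ R_L = 6.975 Ω.
Now apply the divider: V_out = 3.32 × 0.7361 = 2.444 V.

V_out ≈ 2.44 V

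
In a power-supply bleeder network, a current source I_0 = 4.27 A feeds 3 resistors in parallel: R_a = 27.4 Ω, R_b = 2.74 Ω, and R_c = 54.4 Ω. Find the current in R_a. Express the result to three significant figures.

Total conductance ΣG = 1/27.4 + 1/2.74 + 1/54.4 = 0.4198 (units of 1/Ω).
Current divider: I(R_a) = I_0 · G_k/ΣG = 4.27 × (0.03650/0.4198) = 4.27 × 0.08693 = 0.3712 A.

I ≈ 0.371 A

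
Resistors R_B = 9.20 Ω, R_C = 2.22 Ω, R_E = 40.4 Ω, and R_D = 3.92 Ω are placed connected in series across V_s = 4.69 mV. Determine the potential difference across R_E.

V ≈ 3.40 mV

Total series resistance ΣR = 9.20 + 2.22 + 40.4 + 3.92 = 55.74 Ω.
V = V_s · R/ΣR = 4.69 × 0.7248 = 3.399 mV.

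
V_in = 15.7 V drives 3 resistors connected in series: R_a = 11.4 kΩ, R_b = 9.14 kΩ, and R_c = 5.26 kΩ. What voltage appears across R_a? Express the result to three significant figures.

ΣR = 11.4 + 9.14 + 5.26 = 25.80 kΩ.
Voltage divider: V = V_in · (11.40 / 25.80) = 15.7 × 0.4419 = 6.937 V.

V ≈ 6.94 V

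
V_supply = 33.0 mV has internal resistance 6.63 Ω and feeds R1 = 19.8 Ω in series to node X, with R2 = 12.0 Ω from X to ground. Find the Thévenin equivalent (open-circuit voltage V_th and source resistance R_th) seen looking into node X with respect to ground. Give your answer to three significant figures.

V_th ≈ 10.3 mV, R_th ≈ 8.25 Ω

R1' = 6.63 + 19.8 = 26.43 Ω (source resistance + R1).
Open-circuit (no load on X): V_th = V_supply · R2/(R1' + R2) = 33.0 × 12.0/(26.43 + 12.0) = 10.30 mV.
Looking into X with the source shorted: R_th = R1'·R2/(R1'+R2) = 26.43 × 12.0/38.43 = 8.253 Ω.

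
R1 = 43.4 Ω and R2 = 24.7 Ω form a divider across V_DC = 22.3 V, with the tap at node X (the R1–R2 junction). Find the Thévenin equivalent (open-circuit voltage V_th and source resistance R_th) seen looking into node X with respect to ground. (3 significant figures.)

V_th ≈ 8.09 V, R_th ≈ 15.7 Ω

V_th is the unloaded tap voltage: V_DC · R2/(R1+R2) = 22.3 × 0.3627 = 8.088 V.
Zeroing V_DC shorts the top of R1 to ground, so R_th = R1 ‖ R2 = 15.74 Ω.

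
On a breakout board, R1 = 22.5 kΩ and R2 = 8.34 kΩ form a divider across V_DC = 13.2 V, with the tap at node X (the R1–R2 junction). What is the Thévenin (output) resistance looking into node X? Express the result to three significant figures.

R_th ≈ 6.08 kΩ

Looking into X with the source shorted: R_th = R1·R2/(R1+R2) = 22.50 × 8.34/30.84 = 6.085 kΩ.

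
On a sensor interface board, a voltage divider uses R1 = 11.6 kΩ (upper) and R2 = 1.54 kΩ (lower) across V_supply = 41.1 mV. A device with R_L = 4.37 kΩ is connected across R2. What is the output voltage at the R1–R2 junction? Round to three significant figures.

R2 ‖ R_L = (1.54 × 4.37)/(1.54 + 4.37) = 1.139 kΩ.
Now apply the divider: V_out = 41.1 × 0.08939 = 3.674 mV.
(Unloaded it would be 4.82 mV; the load pulls it down.)

V_out ≈ 3.67 mV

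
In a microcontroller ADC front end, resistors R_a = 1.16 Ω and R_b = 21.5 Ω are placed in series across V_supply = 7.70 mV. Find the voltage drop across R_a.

ΣR = 1.16 + 21.5 = 22.66 Ω.
Voltage divider: V = V_supply · (1.160 / 22.66) = 7.70 × 0.05119 = 0.3942 mV.

V ≈ 0.394 mV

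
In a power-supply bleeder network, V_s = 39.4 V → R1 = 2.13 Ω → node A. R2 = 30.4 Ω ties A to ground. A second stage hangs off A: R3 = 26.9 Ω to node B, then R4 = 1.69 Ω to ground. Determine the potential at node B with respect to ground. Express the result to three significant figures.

V_B ≈ 2.03 V

The second stage (R3 + R4 = 28.59 Ω) loads node A in parallel with R2.
R2 ‖ (R3+R4) = 14.73 Ω.
So V_A = 39.4 × 0.8737 = 34.42 V.
Stage 2 is unloaded, so V_B = V_A · R4/(R3+R4) = 34.42 × 1.69/28.59 = 2.035 V.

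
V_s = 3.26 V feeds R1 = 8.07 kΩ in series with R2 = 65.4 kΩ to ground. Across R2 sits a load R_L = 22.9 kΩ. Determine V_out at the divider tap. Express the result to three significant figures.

V_out ≈ 2.21 V

R2 ‖ R_L = (65.4 × 22.9)/(65.4 + 22.9) = 16.96 kΩ.
Voltage divider with the loaded lower leg: V_out = 3.26 × 16.96/(8.07 + 16.96) = 3.26 × 0.6776 = 2.209 V.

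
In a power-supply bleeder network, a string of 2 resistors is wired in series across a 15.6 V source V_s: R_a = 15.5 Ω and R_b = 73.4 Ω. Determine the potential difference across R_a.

V ≈ 2.72 V

Series total: ΣR = 15.5 + 73.4 = 88.90 Ω.
Voltage divider: V = V_s · (15.50 / 88.90) = 15.6 × 0.1744 = 2.720 V.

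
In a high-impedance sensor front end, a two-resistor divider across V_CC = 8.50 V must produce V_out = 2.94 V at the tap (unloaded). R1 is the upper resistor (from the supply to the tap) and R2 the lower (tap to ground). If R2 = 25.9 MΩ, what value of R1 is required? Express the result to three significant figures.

R1 ≈ 49.0 MΩ

The divider ratio is R2/(R1+R2) = 2.94/8.50 = 0.3459.
Rearranging, R1 = R2·(1−k)/k = 25.9 × 1.891 = 48.98 MΩ.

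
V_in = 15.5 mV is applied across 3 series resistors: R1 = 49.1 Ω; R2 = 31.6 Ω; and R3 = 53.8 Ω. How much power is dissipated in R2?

P ≈ 0.420 µW

ΣR = 134.5 Ω → I = 15.5/134.5 = 0.1152 mA.
V(R2) = I·R = 3.642 mV; P = V·I = 3.642 × 0.1152 = 0.4197 µW.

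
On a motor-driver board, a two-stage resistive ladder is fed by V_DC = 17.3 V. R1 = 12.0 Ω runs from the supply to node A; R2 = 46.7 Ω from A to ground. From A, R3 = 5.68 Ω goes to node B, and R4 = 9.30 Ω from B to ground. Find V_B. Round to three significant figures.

V_B ≈ 5.22 V

The second stage (R3 + R4 = 14.98 Ω) loads node A in parallel with R2.
R2 ‖ (R3+R4) = 11.34 Ω.
So V_A = 17.3 × 0.4859 = 8.406 V.
Then the unloaded second divider: V_B = V_A × R4/(R3+R4) = 8.406 × 0.6208 = 5.219 V.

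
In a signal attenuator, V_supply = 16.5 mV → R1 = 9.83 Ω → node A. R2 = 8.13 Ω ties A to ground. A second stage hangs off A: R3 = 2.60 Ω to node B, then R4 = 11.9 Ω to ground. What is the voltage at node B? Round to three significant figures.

Node A sees R2 in parallel with the series input of stage 2, R3 + R4 = 14.50 Ω.
Effective lower resistance at A: R2 ‖ 14.50 = 5.209 Ω.
So V_A = 16.5 × 0.3464 = 5.715 mV.
Stage 2 is unloaded, so V_B = V_A · R4/(R3+R4) = 5.715 × 11.9/14.50 = 4.690 mV.

V_B ≈ 4.69 mV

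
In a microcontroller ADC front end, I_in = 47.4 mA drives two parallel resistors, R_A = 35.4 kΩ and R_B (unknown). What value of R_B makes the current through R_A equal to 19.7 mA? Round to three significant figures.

In a two-way split, I_A/I_in = R_B/(R_A + R_B).
19.7/47.4 = R_B/(R_A + R_B) → R_B = R_A · (0.4156)/(1 − 0.4156) = 35.4 × 0.7112 = 25.18 kΩ.

R_B ≈ 25.2 kΩ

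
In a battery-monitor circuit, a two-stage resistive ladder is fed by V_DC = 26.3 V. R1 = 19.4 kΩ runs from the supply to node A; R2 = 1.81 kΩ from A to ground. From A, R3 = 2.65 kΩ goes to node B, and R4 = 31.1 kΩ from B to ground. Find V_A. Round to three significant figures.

V_A ≈ 2.14 V

The second stage (R3 + R4 = 33.75 kΩ) loads node A in parallel with R2.
R2 ‖ (R3+R4) = 1.718 kΩ.
So V_A = 26.3 × 0.08135 = 2.139 V.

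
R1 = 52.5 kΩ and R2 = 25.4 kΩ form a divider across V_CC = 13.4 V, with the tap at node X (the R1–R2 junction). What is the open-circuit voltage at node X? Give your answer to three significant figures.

V_th is the unloaded tap voltage: V_CC · R2/(R1+R2) = 13.4 × 0.3261 = 4.369 V.

V_th ≈ 4.37 V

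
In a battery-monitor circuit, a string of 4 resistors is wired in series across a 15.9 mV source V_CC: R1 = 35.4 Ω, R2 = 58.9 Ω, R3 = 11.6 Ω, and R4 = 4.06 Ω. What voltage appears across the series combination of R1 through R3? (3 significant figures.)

Total series resistance ΣR = 35.4 + 58.9 + 11.6 + 4.06 = 110.0 Ω.
R_{R1..R3} = 35.4 + 58.9 + 11.6 = 105.9 Ω.
By the voltage-divider rule, V = 15.9 × 105.9/110.0 = 15.31 mV.

V ≈ 15.3 mV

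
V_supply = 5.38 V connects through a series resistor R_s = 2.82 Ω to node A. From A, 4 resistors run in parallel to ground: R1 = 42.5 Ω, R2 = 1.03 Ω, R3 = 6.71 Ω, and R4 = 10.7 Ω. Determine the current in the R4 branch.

Combine the parallel branches: R_p = (1/42.5 + 1/1.03 + 1/6.71 + 1/10.7)⁻¹ = 0.8085 Ω.
Node voltage V_A = V_supply · R_p/(R_s + R_p) = 5.38 × 0.2228 = 1.199 V.
Branch current I = V_A/R4 = 1.199/10.7 = 0.1120 A.

I ≈ 0.112 A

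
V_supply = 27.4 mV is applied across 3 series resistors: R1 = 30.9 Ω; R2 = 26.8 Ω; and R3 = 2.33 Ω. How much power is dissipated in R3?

P ≈ 0.485 µW

The common current is I = 27.4/60.03 = 0.4564 mA.
V(R3) = I·R = 1.064 mV; P = V·I = 1.064 × 0.4564 = 0.4854 µW.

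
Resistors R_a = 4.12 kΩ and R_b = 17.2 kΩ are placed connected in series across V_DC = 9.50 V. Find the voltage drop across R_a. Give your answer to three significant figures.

V ≈ 1.84 V

Total series resistance ΣR = 4.12 + 17.2 = 21.32 kΩ.
V = V_DC · R/ΣR = 9.50 × 0.1932 = 1.836 V.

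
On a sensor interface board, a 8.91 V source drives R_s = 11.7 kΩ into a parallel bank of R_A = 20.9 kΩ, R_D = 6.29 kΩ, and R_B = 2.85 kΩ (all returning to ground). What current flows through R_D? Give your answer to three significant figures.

I ≈ 0.188 mA

Equivalent of the parallel group: R_p = 1.793 kΩ.
V_A = 8.91 × 1.793/13.49 = 1.184 V.
I(R_D) = V_A / R_D = 1.184/6.29 = 0.1882 mA.
(Equivalently: I_total = 0.6603 mA, then current-divider fraction G_k/ΣG = 0.2851.)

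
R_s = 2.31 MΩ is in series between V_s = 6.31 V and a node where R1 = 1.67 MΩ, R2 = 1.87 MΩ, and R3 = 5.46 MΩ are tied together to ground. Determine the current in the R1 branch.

Parallel bank: R_p = 1/(1/1.67 + 1/1.87 + 1/5.46) = 0.7595 MΩ.
V_A = 6.31 × 0.7595/3.069 = 1.561 V.
I(R1) = V_A / R1 = 1.561/1.67 = 0.9349 µA.

I ≈ 0.935 µA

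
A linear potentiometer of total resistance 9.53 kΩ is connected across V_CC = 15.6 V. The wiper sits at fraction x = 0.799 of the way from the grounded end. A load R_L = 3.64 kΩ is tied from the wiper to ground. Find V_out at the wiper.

V_out ≈ 8.77 V

Lower segment x·R_p = 7.614 kΩ; upper segment (1−x)·R_p = 1.916 kΩ.
Lower segment in parallel with the load: 7.614 ‖ 3.64 = 2.463 kΩ.
Loaded-divider output: V_out = 15.6 × 0.5625 = 8.775 V.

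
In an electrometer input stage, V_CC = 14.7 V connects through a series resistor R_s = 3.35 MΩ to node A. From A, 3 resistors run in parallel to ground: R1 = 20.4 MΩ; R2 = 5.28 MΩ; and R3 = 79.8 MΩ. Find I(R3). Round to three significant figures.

I ≈ 0.100 µA

Equivalent of the parallel group: R_p = 3.985 MΩ.
V_A by voltage divider: V_A = 14.7 × 3.985/(3.35 + 3.985) = 7.986 V.
Branch current I = V_A/R3 = 7.986/79.8 = 0.1001 µA.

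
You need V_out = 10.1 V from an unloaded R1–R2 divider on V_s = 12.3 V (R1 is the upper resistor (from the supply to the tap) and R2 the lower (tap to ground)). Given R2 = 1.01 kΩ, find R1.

V_out/V_s = R2/(R1+R2) = 0.8211.
So R1 = R2 · (V_s/V_out − 1) = 1.01 × (12.3/10.1 − 1) = 1.01 × 0.2178 = 0.2200 kΩ.

R1 ≈ 0.220 kΩ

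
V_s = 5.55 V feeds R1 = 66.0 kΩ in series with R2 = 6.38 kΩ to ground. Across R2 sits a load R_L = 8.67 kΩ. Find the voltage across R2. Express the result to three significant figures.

First combine the lower leg with the load: R2 ‖ R_L = 3.675 kΩ.
Now apply the divider: V_out = 5.55 × 0.05275 = 0.2928 V.

V_out ≈ 0.293 V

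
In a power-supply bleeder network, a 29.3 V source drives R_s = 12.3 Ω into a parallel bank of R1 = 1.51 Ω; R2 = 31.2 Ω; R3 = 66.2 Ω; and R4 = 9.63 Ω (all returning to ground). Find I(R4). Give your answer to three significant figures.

Equivalent of the parallel group: R_p = 1.230 Ω.
Node voltage V_A = V_CC · R_p/(R_s + R_p) = 29.3 × 0.09088 = 2.663 V.
Branch current I = V_A/R4 = 2.663/9.63 = 0.2765 A.

I ≈ 0.277 A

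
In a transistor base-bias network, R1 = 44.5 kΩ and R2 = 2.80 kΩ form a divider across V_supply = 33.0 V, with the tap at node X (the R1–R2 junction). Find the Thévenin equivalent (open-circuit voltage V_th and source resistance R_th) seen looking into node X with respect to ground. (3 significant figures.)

With X open, the divider is unloaded: V_th = 33.0 × 2.80/47.30 = 1.953 V.
Zeroing V_supply shorts the top of R1 to ground, so R_th = R1 ‖ R2 = 2.634 kΩ.

V_th ≈ 1.95 V, R_th ≈ 2.63 kΩ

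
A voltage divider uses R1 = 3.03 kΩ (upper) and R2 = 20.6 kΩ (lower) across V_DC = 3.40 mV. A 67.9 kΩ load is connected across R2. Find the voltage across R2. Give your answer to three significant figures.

V_out ≈ 2.85 mV

First combine the lower leg with the load: R2 ‖ R_L = 15.80 kΩ.
Now apply the divider: V_out = 3.40 × 0.8391 = 2.853 mV.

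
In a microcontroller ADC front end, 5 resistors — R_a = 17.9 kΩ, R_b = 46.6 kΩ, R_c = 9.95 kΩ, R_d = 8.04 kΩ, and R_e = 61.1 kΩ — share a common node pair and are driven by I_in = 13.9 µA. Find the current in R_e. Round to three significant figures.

ΣG = 1/17.9 + 1/46.6 + 1/9.95 + 1/8.04 + 1/61.1 = 0.3186.
Current divider: I(R_e) = I_in · G_k/ΣG = 13.9 × (0.01637/0.3186) = 13.9 × 0.05137 = 0.7141 µA.

I ≈ 0.714 µA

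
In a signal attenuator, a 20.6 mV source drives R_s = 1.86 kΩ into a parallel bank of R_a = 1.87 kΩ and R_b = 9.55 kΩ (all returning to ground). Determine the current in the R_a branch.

Parallel bank: R_p = 1/(1/1.87 + 1/9.55) = 1.564 kΩ.
V_A by voltage divider: V_A = 20.6 × 1.564/(1.86 + 1.564) = 9.409 mV.
I(R_a) = V_A / R_a = 9.409/1.87 = 5.031 µA.
(Equivalently: I_total = 6.017 µA, then current-divider fraction G_k/ΣG = 0.8363.)

I ≈ 5.03 µA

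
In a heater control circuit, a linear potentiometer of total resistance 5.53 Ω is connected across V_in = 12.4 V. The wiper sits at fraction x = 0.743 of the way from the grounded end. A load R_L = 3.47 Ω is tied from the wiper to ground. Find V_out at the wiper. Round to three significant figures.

V_out ≈ 7.06 V

Lower segment x·R_p = 4.109 Ω; upper segment (1−x)·R_p = 1.421 Ω.
R_L loads the lower segment: effective lower R = 1.881 Ω.
Loaded-divider output: V_out = 12.4 × 0.5696 = 7.064 V.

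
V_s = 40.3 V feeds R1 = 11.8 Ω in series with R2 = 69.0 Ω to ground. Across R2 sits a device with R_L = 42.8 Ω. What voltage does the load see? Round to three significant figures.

First combine the lower leg with the load: R2 ‖ R_L = 26.42 Ω.
Voltage divider with the loaded lower leg: V_out = 40.3 × 26.42/(11.8 + 26.42) = 40.3 × 0.6912 = 27.86 V.
(Unloaded it would be 34.4 V; the load pulls it down.)

V_out ≈ 27.9 V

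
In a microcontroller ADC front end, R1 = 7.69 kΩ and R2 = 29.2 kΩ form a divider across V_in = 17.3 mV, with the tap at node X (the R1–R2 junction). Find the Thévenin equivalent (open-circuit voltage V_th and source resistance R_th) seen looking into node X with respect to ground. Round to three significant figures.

Open-circuit (no load on X): V_th = V_in · R2/(R1 + R2) = 17.3 × 29.2/(7.690 + 29.2) = 13.69 mV.
Zeroing V_in shorts the top of R1 to ground, so R_th = R1 ‖ R2 = 6.087 kΩ.

V_th ≈ 13.7 mV, R_th ≈ 6.09 kΩ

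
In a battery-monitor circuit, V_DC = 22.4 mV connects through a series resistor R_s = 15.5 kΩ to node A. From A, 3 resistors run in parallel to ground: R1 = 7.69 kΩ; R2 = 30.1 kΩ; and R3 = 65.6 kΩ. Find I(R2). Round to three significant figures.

I ≈ 0.198 µA

Equivalent of the parallel group: R_p = 5.602 kΩ.
Node voltage V_A = V_DC · R_p/(R_s + R_p) = 22.4 × 0.2655 = 5.947 mV.
Branch current I = V_A/R2 = 5.947/30.1 = 0.1976 µA.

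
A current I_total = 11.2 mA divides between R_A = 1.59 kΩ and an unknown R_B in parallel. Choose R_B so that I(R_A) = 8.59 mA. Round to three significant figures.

R_B ≈ 5.23 kΩ

The fraction through R_A equals R_B/(R_A+R_B).
8.59/11.2 = R_B/(R_A + R_B) → R_B = R_A · (0.7670)/(1 − 0.7670) = 1.59 × 3.291 = 5.233 kΩ.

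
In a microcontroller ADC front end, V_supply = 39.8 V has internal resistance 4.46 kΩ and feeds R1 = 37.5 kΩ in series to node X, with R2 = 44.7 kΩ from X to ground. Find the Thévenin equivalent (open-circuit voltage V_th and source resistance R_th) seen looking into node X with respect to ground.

R1' = 4.46 + 37.5 = 41.96 kΩ (source resistance + R1).
V_th is the unloaded tap voltage: V_supply · R2/(R1'+R2) = 39.8 × 0.5158 = 20.53 V.
Looking into X with the source shorted: R_th = R1'·R2/(R1'+R2) = 41.96 × 44.7/86.66 = 21.64 kΩ.

V_th ≈ 20.5 V, R_th ≈ 21.6 kΩ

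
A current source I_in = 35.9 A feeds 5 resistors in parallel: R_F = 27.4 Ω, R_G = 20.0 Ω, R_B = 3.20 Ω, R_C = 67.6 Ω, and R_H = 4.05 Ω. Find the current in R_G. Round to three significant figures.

I ≈ 2.72 A

Total conductance ΣG = 1/27.4 + 1/20.0 + 1/3.20 + 1/67.6 + 1/4.05 = 0.6607 (units of 1/Ω).
R_G takes the fraction G_k/ΣG = 0.05000/0.6607 = 0.07568, so I = 35.9 × 0.07568 = 2.717 A.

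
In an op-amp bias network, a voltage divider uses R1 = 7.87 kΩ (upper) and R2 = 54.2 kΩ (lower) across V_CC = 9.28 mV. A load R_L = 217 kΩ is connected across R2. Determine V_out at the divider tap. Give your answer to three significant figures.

R2 ‖ R_L = (54.2 × 217)/(54.2 + 217) = 43.37 kΩ.
Voltage divider with the loaded lower leg: V_out = 9.28 × 43.37/(7.87 + 43.37) = 9.28 × 0.8464 = 7.855 mV.
(Unloaded it would be 8.10 mV; the load pulls it down.)

V_out ≈ 7.85 mV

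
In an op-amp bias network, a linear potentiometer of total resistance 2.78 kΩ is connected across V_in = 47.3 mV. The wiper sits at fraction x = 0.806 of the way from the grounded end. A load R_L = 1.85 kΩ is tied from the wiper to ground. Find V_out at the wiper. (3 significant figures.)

Split the track: R_lower = x·R_p = 2.241 kΩ, R_upper = (1−x)·R_p = 0.5393 kΩ.
R_L loads the lower segment: effective lower R = 1.013 kΩ.
V_out = 47.3 × 1.013/(0.5393 + 1.013) = 30.87 mV.

V_out ≈ 30.9 mV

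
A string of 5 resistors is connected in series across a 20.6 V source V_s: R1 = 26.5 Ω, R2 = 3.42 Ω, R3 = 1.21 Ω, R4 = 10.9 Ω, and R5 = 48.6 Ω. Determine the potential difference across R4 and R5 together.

ΣR = 26.5 + 3.42 + 1.21 + 10.9 + 48.6 = 90.63 Ω.
R_{R4..R5} = 10.9 + 48.6 = 59.50 Ω.
By the voltage-divider rule, V = 20.6 × 59.50/90.63 = 13.52 V.

V ≈ 13.5 V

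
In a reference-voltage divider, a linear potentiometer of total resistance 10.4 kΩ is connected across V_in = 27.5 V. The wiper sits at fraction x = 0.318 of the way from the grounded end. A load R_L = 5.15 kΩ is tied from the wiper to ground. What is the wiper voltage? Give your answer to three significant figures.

Lower segment x·R_p = 3.307 kΩ; upper segment (1−x)·R_p = 7.093 kΩ.
Lower segment in parallel with the load: 3.307 ‖ 5.15 = 2.014 kΩ.
Loaded-divider output: V_out = 27.5 × 0.2211 = 6.082 V.

V_out ≈ 6.08 V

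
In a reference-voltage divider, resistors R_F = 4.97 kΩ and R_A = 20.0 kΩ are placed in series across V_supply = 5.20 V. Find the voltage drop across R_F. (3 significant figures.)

Series total: ΣR = 4.97 + 20.0 = 24.97 kΩ.
V = V_supply · R/ΣR = 5.20 × 0.1990 = 1.035 V.

V ≈ 1.04 V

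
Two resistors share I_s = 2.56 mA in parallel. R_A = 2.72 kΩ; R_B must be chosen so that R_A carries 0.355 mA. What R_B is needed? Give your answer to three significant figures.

R_B ≈ 0.438 kΩ

Two-branch current divider: I_A = I_s · R_B/(R_A + R_B).
With f = 0.1387, R_B = R_A · f/(1−f) = 2.72 × 0.1610 = 0.4379 kΩ.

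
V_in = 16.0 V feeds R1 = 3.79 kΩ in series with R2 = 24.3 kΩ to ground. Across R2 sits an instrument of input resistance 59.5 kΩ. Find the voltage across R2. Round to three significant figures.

The load sits in parallel with R2, giving an effective lower resistance R2' = R2·R_L/(R2+R_L) = 17.25 kΩ.
Now apply the divider: V_out = 16.0 × 0.8199 = 13.12 V.
(Unloaded it would be 13.8 V; the load pulls it down.)

V_out ≈ 13.1 V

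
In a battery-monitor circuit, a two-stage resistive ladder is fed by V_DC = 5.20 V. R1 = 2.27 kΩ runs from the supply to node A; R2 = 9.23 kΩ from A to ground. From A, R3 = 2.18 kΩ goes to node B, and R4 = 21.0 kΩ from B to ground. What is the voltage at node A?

V_A ≈ 3.87 V

Looking into the second stage from A: R3 + R4 = 23.18 kΩ appears in parallel with R2.
R2 ‖ (R3+R4) = 6.601 kΩ.
First divider: V_A = V_DC · 6.601/(2.27 + 6.601) = 3.869 V.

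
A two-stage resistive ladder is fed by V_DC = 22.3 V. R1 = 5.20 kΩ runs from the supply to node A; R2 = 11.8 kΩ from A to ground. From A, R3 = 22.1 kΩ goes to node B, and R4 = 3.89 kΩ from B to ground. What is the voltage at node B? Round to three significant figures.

V_B ≈ 2.03 V

Node A sees R2 in parallel with the series input of stage 2, R3 + R4 = 25.99 kΩ.
R2 ‖ (R3+R4) = 8.115 kΩ.
V_A = 22.3 × 8.115/(5.20 + 8.115) = 13.59 V.
Then the unloaded second divider: V_B = V_A × R4/(R3+R4) = 13.59 × 0.1497 = 2.034 V.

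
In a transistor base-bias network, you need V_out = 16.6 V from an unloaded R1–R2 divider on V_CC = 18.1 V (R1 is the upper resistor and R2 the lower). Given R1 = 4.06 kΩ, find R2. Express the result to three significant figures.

R2 ≈ 44.9 kΩ

The divider ratio is R2/(R1+R2) = 16.6/18.1 = 0.9171.
R2 = R1 · 0.9171/(1 − 0.9171) = 44.93 kΩ.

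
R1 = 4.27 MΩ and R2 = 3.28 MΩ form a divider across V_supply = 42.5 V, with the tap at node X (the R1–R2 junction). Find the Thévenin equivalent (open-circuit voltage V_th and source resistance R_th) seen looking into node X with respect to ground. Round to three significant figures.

V_th is the unloaded tap voltage: V_supply · R2/(R1+R2) = 42.5 × 0.4344 = 18.46 V.
Zeroing V_supply shorts the top of R1 to ground, so R_th = R1 ‖ R2 = 1.855 MΩ.

V_th ≈ 18.5 V, R_th ≈ 1.86 MΩ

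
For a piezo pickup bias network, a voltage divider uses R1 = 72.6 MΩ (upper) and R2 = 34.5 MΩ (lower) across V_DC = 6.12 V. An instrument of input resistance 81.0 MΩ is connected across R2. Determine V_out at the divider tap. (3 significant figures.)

The load sits in parallel with R2, giving an effective lower resistance R2' = R2·R_L/(R2+R_L) = 24.19 MΩ.
Voltage divider with the loaded lower leg: V_out = 6.12 × 24.19/(72.6 + 24.19) = 6.12 × 0.2500 = 1.530 V.
(Unloaded it would be 1.97 V; the load pulls it down.)

V_out ≈ 1.53 V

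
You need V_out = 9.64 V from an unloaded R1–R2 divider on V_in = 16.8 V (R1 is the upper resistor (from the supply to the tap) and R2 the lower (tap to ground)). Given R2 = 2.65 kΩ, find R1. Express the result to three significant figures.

The divider ratio is R2/(R1+R2) = 9.64/16.8 = 0.5738.
So R1 = R2 · (V_in/V_out − 1) = 2.65 × (16.8/9.64 − 1) = 2.65 × 0.7427 = 1.968 kΩ.

R1 ≈ 1.97 kΩ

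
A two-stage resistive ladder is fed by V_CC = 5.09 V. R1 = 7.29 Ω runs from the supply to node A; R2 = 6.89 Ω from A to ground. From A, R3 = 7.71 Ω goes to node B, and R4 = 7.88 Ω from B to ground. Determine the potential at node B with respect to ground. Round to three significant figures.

V_B ≈ 1.02 V

The second stage (R3 + R4 = 15.59 Ω) loads node A in parallel with R2.
Effective lower resistance at A: R2 ‖ 15.59 = 4.778 Ω.
V_A = 5.09 × 4.778/(7.29 + 4.778) = 2.015 V.
Then the unloaded second divider: V_B = V_A × R4/(R3+R4) = 2.015 × 0.5055 = 1.019 V.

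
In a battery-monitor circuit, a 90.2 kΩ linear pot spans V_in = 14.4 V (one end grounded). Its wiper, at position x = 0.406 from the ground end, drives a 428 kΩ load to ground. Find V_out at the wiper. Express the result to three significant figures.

Lower segment x·R_p = 36.62 kΩ; upper segment (1−x)·R_p = 53.58 kΩ.
Lower segment in parallel with the load: 36.62 ‖ 428 = 33.73 kΩ.
Then V_out = V_in · 33.73/(53.58 + 33.73) = 5.564 V.

V_out ≈ 5.56 V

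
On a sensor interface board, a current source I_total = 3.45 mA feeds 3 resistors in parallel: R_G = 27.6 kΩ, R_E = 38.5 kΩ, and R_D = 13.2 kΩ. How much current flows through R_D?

ΣG = 1/27.6 + 1/38.5 + 1/13.2 = 0.1380.
By the current-divider rule, I = I_total · G_k/ΣG = 3.45 × 0.5491 = 1.894 mA.

I ≈ 1.89 mA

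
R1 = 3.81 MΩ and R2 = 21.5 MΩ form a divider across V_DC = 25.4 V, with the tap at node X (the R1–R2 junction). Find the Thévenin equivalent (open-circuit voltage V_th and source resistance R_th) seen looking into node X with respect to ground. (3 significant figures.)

With X open, the divider is unloaded: V_th = 25.4 × 21.5/25.31 = 21.58 V.
With V_DC suppressed (replaced by a short), R_th = R1 ‖ R2 = (3.810 × 21.5)/(3.810 + 21.5) = 3.236 MΩ.

V_th ≈ 21.6 V, R_th ≈ 3.24 MΩ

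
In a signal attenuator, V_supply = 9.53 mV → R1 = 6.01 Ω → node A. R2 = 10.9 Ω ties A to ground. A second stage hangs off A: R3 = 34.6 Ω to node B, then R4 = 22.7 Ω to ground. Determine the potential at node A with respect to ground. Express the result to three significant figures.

V_A ≈ 5.75 mV

Looking into the second stage from A: R3 + R4 = 57.30 Ω appears in parallel with R2.
Effective lower resistance at A: R2 ‖ 57.30 = 9.158 Ω.
First divider: V_A = V_supply · 9.158/(6.01 + 9.158) = 5.754 mV.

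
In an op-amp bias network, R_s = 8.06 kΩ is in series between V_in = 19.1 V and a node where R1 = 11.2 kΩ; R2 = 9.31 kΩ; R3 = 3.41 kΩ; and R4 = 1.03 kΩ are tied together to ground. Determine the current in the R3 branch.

I ≈ 0.438 mA

Equivalent of the parallel group: R_p = 0.6845 kΩ.
V_A by voltage divider: V_A = 19.1 × 0.6845/(8.06 + 0.6845) = 1.495 V.
Branch current I = V_A/R3 = 1.495/3.41 = 0.4385 mA.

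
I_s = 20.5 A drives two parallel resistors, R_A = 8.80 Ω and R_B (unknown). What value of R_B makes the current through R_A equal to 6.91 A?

Two-branch current divider: I_A = I_s · R_B/(R_A + R_B).
6.91/20.5 = R_B/(R_A + R_B) → R_B = R_A · (0.3371)/(1 − 0.3371) = 8.80 × 0.5085 = 4.474 Ω.

R_B ≈ 4.47 Ω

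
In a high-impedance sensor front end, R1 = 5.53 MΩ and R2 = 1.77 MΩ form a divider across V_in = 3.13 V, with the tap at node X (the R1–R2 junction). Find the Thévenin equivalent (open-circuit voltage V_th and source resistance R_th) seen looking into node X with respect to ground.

With X open, the divider is unloaded: V_th = 3.13 × 1.77/7.300 = 0.7589 V.
Looking into X with the source shorted: R_th = R1·R2/(R1+R2) = 5.530 × 1.77/7.300 = 1.341 MΩ.

V_th ≈ 0.759 V, R_th ≈ 1.34 MΩ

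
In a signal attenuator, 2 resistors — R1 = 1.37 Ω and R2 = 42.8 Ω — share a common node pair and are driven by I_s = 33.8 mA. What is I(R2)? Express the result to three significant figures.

For two parallel branches, I_k = I_s · (other R)/(sum of R).
So I = 33.8 × 1.37/44.17 = 1.048 mA.

I ≈ 1.05 mA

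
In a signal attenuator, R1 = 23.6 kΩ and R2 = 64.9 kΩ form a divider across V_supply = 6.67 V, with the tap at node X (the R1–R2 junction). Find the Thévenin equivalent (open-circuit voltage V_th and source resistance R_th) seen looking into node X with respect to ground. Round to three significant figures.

V_th ≈ 4.89 V, R_th ≈ 17.3 kΩ

With X open, the divider is unloaded: V_th = 6.67 × 64.9/88.50 = 4.891 V.
Looking into X with the source shorted: R_th = R1·R2/(R1+R2) = 23.60 × 64.9/88.50 = 17.31 kΩ.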